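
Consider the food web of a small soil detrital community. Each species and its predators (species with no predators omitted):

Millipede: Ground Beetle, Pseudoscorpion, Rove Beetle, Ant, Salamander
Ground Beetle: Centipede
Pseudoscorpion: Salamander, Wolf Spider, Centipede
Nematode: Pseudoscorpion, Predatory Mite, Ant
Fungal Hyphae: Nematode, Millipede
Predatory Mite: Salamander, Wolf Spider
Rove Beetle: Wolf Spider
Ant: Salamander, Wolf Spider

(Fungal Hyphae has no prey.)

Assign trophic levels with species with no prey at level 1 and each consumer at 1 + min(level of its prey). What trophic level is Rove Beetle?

Trophic level 3

Fungal Hyphae has no prey (basal) → level 1.
Millipede eats Fungal Hyphae → level 2.
Rove Beetle eats Millipede → level 3.
No prey of Rove Beetle is below level 2, so 3 is the minimum.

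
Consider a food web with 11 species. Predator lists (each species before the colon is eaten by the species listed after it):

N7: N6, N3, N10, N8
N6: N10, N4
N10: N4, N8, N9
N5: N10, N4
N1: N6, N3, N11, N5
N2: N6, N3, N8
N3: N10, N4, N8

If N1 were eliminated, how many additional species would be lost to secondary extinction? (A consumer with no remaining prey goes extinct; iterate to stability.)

2

Remove N1.
Round 1: N11 (all prey gone), N5 (all prey gone) → extinct.
No further losses. Total secondary extinctions: 2.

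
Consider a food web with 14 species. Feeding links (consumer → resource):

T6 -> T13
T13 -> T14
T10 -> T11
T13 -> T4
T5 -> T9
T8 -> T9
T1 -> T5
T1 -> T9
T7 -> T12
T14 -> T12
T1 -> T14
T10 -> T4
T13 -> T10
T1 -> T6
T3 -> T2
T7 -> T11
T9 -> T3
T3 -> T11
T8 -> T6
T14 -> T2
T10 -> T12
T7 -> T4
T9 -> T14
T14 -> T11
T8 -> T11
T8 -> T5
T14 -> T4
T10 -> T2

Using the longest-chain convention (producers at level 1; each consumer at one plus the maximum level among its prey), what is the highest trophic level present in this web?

Producers (level 1): T2, T11, T4, T12.
T2 → T14 → T9 → T5 → T1 gives T1 level 5.
No species has a prey at level 5, so no species reaches level 6.

5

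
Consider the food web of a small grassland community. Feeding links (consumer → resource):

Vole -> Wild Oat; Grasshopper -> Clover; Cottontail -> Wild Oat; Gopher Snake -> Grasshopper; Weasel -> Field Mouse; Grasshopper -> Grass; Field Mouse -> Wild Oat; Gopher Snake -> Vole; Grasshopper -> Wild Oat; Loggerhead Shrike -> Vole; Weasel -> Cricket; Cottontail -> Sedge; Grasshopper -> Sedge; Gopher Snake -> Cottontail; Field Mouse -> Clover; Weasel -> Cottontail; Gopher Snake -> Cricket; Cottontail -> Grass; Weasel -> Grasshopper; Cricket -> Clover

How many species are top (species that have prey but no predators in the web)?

3

Top species (has prey, but nothing eats it): Weasel, Gopher Snake, Loggerhead Shrike.
Count: 3.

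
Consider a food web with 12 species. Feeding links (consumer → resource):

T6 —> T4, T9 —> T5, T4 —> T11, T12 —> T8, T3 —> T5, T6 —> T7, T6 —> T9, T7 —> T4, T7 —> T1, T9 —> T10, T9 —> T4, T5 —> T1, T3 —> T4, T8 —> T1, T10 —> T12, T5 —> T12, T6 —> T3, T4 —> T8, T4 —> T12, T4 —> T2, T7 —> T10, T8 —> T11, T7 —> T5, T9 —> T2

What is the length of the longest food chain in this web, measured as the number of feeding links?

5 links

One longest chain: T11 → T8 → T12 → T10 → T9 → T6.
It has 6 species and 5 links.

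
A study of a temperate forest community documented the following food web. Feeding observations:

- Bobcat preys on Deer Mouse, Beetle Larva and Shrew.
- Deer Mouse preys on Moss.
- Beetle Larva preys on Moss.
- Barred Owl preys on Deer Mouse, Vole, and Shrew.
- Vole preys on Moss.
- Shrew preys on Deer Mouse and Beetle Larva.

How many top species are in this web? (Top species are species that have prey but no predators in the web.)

2

Top species (has prey, but nothing eats it): Bobcat, Barred Owl.
Count: 2.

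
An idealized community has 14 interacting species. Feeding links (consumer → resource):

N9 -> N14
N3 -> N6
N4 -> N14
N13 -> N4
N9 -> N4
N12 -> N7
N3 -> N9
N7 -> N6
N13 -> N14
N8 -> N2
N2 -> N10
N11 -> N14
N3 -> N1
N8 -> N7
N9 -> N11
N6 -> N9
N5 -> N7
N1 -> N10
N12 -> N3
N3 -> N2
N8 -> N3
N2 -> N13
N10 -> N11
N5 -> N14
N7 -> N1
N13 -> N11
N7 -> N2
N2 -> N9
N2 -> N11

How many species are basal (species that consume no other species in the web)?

1

Basal species (no prey listed): N14.
Count: 1.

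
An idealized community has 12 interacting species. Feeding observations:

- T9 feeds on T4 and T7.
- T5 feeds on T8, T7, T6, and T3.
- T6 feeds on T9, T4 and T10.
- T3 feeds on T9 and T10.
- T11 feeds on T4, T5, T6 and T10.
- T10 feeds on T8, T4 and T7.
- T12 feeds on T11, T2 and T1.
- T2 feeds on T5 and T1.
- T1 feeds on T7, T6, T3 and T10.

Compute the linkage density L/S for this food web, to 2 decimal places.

There are L = 27 links among S = 12 species.
L/S = 27/12 = 2.2500 ≈ 2.25.

L/S = 2.25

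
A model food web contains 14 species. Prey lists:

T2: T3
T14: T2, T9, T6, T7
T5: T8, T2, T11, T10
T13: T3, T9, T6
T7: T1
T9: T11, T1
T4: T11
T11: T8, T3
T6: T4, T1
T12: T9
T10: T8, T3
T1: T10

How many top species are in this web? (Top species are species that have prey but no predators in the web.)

4

Top species (has prey, but nothing eats it): T5, T14, T12, T13.
Count: 4.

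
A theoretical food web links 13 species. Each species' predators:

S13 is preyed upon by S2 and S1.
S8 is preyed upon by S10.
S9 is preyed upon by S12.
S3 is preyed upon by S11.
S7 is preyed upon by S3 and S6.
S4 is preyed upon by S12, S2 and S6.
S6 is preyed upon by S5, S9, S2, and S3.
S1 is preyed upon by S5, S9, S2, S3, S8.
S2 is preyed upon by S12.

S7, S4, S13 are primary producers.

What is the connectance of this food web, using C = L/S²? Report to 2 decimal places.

C = 0.12

The web has S = 13 species and L = 20 feeding links.
C = L / S² = 20 / 169 = 0.1183 ≈ 0.12.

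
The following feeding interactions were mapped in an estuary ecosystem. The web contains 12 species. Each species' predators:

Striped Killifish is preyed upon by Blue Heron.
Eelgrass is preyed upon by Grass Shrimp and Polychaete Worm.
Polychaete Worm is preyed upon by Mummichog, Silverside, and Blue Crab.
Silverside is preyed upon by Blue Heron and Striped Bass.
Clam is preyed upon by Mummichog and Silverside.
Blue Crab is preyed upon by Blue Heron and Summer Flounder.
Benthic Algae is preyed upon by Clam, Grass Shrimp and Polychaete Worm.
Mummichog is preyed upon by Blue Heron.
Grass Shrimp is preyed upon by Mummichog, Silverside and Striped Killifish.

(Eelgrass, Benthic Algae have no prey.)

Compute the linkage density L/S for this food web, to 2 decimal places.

L/S = 1.58

There are L = 19 links among S = 12 species.
L/S = 19/12 = 1.5833 ≈ 1.58.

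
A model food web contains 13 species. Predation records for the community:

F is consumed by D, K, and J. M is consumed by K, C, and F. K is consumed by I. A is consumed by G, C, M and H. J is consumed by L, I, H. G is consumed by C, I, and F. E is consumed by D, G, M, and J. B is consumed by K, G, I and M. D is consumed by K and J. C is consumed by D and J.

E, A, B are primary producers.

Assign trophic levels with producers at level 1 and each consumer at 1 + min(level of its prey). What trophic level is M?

E is a producer → level 1.
M eats E → level 2.

Trophic level 2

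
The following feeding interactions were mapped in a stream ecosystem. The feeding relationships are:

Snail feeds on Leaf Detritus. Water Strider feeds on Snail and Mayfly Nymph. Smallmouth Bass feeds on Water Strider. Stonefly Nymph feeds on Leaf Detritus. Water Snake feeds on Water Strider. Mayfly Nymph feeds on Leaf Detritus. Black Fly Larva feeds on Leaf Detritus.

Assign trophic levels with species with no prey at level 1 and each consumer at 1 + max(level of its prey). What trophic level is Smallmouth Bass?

Trophic level 4

Leaf Detritus has no prey (basal) → level 1.
Mayfly Nymph eats Leaf Detritus → level 2.
Water Strider eats Mayfly Nymph (level 2); other prey at levels: Snail 2 → level 3.
Smallmouth Bass eats Water Strider → level 4.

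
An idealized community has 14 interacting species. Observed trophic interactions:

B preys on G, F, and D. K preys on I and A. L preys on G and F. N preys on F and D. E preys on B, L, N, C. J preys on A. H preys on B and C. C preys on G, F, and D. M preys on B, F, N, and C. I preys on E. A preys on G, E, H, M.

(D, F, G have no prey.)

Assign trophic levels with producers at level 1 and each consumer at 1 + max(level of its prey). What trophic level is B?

Trophic level 2

D is a producer → level 1.
B eats D (level 1); other prey at levels: F 1, G 1 → level 2.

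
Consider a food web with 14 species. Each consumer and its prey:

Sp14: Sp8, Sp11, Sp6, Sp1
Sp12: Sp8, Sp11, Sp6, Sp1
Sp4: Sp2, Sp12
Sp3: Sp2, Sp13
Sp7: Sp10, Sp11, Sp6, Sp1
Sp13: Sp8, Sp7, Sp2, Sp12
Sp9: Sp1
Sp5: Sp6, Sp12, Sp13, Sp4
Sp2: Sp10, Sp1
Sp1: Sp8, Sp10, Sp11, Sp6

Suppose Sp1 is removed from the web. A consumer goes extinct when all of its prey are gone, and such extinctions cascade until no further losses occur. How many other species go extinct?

1

Remove Sp1.
Round 1: Sp9 (all prey gone) → extinct.
No further losses. Total secondary extinctions: 1.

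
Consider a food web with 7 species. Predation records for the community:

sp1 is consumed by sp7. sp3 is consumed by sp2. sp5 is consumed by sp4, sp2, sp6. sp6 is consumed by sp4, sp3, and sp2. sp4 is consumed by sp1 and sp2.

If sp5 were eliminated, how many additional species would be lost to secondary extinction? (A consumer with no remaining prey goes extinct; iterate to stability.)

6

Remove sp5.
Round 1: sp6 (all prey gone) → extinct.
Round 2: sp3 (all prey gone), sp4 (all prey gone) → extinct.
Round 3: sp2 (all prey gone), sp1 (all prey gone) → extinct.
Round 4: sp7 (all prey gone) → extinct.
No further losses. Total secondary extinctions: 6.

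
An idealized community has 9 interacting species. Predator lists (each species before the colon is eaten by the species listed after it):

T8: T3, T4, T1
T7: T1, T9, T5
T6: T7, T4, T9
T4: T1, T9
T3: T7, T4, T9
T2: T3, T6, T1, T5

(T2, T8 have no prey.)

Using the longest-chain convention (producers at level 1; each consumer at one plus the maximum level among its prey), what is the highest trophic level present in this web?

4

Producers (level 1): T2, T8.
T2 → T3 → T7 → T9 gives T9 level 4.
No species has a prey at level 4, so no species reaches level 5.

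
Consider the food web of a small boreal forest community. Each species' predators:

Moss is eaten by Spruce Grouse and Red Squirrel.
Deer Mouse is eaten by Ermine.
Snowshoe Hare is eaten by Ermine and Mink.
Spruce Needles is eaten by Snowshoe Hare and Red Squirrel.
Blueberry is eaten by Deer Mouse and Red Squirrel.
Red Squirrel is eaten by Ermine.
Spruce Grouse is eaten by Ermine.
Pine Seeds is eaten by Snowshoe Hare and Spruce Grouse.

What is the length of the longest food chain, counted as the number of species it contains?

3 species

One longest chain: Spruce Needles → Snowshoe Hare → Ermine.
It has 3 species and 2 links.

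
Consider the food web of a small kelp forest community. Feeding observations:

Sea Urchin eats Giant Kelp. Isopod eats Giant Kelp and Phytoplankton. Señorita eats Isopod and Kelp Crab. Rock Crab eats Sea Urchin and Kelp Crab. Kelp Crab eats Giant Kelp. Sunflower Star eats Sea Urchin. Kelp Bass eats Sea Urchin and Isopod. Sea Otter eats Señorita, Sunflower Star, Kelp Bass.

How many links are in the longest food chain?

One longest chain: Giant Kelp → Kelp Crab → Señorita → Sea Otter.
It has 4 species and 3 links.

3 links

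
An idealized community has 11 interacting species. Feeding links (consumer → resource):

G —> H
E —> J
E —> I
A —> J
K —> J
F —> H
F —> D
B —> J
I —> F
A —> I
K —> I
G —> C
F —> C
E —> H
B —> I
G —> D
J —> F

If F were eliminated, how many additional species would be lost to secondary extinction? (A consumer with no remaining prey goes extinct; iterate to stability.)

Remove F.
Round 1: J (all prey gone), I (all prey gone) → extinct.
Round 2: B (all prey gone), A (all prey gone), K (all prey gone) → extinct.
No further losses. Total secondary extinctions: 5.

5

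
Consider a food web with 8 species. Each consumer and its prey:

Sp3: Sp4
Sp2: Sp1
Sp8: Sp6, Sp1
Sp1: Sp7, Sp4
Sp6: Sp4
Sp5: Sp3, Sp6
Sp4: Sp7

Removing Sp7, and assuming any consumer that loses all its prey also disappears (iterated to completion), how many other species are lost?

Remove Sp7.
Round 1: Sp4 (all prey gone) → extinct.
Round 2: Sp3 (all prey gone), Sp6 (all prey gone), Sp1 (all prey gone) → extinct.
Round 3: Sp8 (all prey gone), Sp2 (all prey gone), Sp5 (all prey gone) → extinct.
No further losses. Total secondary extinctions: 7.

7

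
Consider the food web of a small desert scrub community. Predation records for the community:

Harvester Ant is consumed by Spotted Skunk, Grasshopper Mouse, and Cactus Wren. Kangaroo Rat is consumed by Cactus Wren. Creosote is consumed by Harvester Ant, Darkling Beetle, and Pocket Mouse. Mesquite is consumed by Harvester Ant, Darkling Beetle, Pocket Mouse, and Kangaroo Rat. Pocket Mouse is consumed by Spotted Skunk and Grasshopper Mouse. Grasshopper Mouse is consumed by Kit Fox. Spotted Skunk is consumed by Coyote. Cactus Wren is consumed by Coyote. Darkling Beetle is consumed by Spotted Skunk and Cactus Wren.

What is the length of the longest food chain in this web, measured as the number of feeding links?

One longest chain: Mesquite → Harvester Ant → Grasshopper Mouse → Kit Fox.
It has 4 species and 3 links.

3 links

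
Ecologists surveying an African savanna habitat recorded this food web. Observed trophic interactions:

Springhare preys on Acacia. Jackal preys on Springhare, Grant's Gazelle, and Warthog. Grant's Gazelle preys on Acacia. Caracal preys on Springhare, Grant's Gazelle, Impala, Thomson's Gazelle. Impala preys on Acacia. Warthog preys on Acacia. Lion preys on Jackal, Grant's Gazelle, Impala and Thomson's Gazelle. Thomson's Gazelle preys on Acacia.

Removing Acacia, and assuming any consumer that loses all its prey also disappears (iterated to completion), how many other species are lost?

8

Remove Acacia.
Round 1: Impala (all prey gone), Thomson's Gazelle (all prey gone), Warthog (all prey gone), Springhare (all prey gone), Grant's Gazelle (all prey gone) → extinct.
Round 2: Jackal (all prey gone), Caracal (all prey gone) → extinct.
Round 3: Lion (all prey gone) → extinct.
No further losses. Total secondary extinctions: 8.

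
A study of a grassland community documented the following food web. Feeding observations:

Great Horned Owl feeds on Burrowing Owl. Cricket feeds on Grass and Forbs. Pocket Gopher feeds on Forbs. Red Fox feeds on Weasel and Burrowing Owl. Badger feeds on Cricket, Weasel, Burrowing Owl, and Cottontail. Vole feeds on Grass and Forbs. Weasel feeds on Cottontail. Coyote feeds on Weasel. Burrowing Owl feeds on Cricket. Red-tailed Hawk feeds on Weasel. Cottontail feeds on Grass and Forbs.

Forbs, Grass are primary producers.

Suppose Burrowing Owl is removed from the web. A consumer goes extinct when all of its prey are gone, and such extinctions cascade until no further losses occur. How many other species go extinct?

Remove Burrowing Owl.
Round 1: Great Horned Owl (all prey gone) → extinct.
No further losses. Total secondary extinctions: 1.

1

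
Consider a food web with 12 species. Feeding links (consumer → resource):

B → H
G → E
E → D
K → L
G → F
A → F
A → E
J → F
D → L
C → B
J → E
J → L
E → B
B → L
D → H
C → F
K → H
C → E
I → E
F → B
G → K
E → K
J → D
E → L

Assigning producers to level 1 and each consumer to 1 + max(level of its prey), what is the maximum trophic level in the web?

Producers (level 1): H, L.
H → D → E → I gives I level 4.
No species has a prey at level 4, so no species reaches level 5.

4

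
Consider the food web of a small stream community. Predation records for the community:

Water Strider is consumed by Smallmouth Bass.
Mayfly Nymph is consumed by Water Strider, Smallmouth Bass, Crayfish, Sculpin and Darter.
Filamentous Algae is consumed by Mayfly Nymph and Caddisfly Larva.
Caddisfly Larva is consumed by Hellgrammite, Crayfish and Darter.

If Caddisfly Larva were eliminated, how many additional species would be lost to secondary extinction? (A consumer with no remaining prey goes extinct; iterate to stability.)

1

Remove Caddisfly Larva.
Round 1: Hellgrammite (all prey gone) → extinct.
No further losses. Total secondary extinctions: 1.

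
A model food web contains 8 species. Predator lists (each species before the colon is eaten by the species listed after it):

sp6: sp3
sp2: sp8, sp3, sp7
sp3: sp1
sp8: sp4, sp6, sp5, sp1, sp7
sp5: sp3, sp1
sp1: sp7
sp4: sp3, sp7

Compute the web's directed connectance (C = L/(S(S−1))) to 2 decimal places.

The web has S = 8 species and L = 15 feeding links.
C = L / (S(S−1)) = 15 / 56 = 0.2679 ≈ 0.27.

C = 0.27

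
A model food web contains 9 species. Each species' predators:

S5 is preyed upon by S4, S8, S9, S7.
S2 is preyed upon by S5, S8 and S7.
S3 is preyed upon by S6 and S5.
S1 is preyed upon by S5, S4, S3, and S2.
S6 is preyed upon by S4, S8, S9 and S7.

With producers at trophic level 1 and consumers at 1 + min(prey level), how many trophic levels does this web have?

3

Producers (level 1): S1.
Following each consumer down to its lowest-level prey: S1 → S2 → S7 (levels 1 through 3).
All prey of S7 (S2 2, S5 2, S6 3) are at level 2 or above, so S7 is at level 1 + 2 = 3.
Every consumer has at least one prey at level 2 or below, so none exceeds level 3.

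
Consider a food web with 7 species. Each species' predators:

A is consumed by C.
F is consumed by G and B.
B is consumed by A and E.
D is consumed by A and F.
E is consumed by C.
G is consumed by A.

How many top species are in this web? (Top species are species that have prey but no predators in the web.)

Top species (has prey, but nothing eats it): C.
Count: 1.

1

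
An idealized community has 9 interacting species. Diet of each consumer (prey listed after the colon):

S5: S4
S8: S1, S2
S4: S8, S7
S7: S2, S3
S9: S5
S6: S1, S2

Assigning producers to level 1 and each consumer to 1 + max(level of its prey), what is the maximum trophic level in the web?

5

Producers (level 1): S1, S2, S3.
S1 → S8 → S4 → S5 → S9 gives S9 level 5.
No species has a prey at level 5, so no species reaches level 6.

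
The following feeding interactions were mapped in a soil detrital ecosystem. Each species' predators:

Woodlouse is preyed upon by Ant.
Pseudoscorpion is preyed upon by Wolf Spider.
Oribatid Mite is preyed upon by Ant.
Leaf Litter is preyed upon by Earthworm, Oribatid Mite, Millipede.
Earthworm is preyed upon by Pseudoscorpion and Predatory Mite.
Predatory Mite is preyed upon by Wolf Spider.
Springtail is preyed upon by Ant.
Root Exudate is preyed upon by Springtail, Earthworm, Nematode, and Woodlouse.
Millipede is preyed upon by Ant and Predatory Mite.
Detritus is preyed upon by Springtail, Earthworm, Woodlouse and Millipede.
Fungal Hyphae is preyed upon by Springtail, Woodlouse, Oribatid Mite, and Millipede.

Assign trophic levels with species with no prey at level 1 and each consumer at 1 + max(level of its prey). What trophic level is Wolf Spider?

Trophic level 4

Leaf Litter has no prey (basal) → level 1.
Earthworm eats Leaf Litter (level 1); other prey at levels: Root Exudate 1, Detritus 1 → level 2.
Pseudoscorpion eats Earthworm → level 3.
Wolf Spider eats Pseudoscorpion (level 3); other prey at levels: Predatory Mite 3 → level 4.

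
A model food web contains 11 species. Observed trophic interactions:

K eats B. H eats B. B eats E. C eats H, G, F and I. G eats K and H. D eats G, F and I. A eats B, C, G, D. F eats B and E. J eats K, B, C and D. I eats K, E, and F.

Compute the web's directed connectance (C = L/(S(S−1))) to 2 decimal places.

The web has S = 11 species and L = 25 feeding links.
C = L / (S(S−1)) = 25 / 110 = 0.2273 ≈ 0.23.

C = 0.23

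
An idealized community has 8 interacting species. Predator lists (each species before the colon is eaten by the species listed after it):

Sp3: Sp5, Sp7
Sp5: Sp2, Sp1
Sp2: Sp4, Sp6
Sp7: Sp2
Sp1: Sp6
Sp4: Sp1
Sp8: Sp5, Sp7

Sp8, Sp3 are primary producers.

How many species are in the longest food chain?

One longest chain: Sp8 → Sp5 → Sp2 → Sp4 → Sp1 → Sp6.
It has 6 species and 5 links.

6 species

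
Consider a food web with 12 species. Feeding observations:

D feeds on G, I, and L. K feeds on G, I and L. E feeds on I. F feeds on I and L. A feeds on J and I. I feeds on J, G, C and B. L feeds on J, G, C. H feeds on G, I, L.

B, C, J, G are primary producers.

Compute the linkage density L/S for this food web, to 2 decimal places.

There are L = 21 links among S = 12 species.
L/S = 21/12 = 1.7500 ≈ 1.75.

L/S = 1.75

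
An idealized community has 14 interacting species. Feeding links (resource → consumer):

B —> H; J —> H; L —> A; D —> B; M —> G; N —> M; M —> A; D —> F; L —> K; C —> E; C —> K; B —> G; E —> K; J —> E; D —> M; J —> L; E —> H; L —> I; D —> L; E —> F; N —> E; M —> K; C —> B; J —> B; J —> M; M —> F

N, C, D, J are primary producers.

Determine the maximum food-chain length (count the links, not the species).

2 links

One longest chain: C → B → H.
It has 3 species and 2 links.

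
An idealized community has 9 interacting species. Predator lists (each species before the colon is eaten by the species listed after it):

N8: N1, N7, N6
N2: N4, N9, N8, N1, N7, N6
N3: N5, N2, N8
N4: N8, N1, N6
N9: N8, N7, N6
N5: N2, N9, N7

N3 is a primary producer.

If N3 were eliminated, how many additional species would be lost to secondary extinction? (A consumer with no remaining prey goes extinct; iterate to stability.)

8

Remove N3.
Round 1: N5 (all prey gone) → extinct.
Round 2: N2 (all prey gone) → extinct.
Round 3: N4 (all prey gone), N9 (all prey gone) → extinct.
Round 4: N8 (all prey gone) → extinct.
Round 5: N1 (all prey gone), N7 (all prey gone), N6 (all prey gone) → extinct.
No further losses. Total secondary extinctions: 8.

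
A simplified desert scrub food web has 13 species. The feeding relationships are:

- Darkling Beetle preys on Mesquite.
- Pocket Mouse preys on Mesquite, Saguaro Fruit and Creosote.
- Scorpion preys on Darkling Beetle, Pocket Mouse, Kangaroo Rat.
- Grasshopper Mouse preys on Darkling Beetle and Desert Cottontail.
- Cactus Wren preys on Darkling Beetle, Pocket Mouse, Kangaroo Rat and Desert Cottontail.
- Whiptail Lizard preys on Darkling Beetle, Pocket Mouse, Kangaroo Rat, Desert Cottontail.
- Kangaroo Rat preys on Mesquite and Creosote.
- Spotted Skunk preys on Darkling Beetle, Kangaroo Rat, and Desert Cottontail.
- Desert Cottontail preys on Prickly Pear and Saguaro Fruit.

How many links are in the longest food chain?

One longest chain: Prickly Pear → Desert Cottontail → Grasshopper Mouse.
It has 3 species and 2 links.

2 links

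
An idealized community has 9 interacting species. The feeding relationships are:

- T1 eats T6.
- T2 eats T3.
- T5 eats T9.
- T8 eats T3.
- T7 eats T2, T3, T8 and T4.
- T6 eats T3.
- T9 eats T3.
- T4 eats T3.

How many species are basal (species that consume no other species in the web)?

Basal species (no prey listed): T3.
Count: 1.

1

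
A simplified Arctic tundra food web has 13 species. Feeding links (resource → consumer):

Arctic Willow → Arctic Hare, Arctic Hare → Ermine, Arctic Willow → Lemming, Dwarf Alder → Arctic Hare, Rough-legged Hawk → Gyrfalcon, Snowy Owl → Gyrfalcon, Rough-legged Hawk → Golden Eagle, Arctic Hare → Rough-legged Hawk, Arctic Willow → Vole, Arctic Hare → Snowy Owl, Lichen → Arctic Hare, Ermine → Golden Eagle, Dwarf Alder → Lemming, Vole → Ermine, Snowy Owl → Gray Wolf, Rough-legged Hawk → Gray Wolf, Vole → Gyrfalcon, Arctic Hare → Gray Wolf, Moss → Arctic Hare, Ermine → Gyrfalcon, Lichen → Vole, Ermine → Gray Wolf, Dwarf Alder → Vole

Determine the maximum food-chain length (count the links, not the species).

One longest chain: Arctic Willow → Arctic Hare → Ermine → Gyrfalcon.
It has 4 species and 3 links.

3 links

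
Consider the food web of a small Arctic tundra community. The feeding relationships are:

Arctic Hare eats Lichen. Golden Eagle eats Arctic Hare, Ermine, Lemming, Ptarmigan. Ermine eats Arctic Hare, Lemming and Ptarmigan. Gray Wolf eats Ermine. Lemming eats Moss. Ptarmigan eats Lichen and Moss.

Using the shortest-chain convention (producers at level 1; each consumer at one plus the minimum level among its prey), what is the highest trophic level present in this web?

Producers (level 1): Lichen, Moss.
Following each consumer down to its lowest-level prey: Lichen → Arctic Hare → Ermine → Gray Wolf (levels 1 through 4).
All prey of Gray Wolf (Ermine 3) are at level 3 or above, so Gray Wolf is at level 1 + 3 = 4.
Every consumer has at least one prey at level 3 or below, so none exceeds level 4.

4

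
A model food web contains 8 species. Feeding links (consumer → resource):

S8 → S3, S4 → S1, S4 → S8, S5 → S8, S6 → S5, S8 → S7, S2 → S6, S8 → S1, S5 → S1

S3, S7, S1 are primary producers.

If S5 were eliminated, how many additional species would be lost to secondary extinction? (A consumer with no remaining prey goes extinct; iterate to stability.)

2

Remove S5.
Round 1: S6 (all prey gone) → extinct.
Round 2: S2 (all prey gone) → extinct.
No further losses. Total secondary extinctions: 2.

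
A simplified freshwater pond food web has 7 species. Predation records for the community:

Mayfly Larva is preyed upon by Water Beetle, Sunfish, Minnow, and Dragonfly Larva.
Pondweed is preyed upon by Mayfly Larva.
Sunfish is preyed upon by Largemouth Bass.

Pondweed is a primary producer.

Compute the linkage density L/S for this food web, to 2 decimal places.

There are L = 6 links among S = 7 species.
L/S = 6/7 = 0.8571 ≈ 0.86.

L/S = 0.86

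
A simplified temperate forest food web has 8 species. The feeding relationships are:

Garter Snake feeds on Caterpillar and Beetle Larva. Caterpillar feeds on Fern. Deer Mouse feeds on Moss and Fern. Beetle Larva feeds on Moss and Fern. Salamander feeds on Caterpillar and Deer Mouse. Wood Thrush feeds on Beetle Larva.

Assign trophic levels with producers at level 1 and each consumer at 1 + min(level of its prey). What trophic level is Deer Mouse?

Moss is a producer → level 1.
Deer Mouse eats Moss → level 2.

Trophic level 2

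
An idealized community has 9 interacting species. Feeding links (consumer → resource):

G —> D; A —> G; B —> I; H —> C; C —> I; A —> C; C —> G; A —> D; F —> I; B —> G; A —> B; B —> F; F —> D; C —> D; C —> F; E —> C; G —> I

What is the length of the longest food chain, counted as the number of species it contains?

One longest chain: D → F → C → E.
It has 4 species and 3 links.

4 species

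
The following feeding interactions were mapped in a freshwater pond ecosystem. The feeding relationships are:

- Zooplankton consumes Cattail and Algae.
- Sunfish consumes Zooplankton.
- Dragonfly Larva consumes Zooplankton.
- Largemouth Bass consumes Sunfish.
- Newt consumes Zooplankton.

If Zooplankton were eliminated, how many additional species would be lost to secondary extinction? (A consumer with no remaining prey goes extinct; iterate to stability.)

4

Remove Zooplankton.
Round 1: Dragonfly Larva (all prey gone), Sunfish (all prey gone), Newt (all prey gone) → extinct.
Round 2: Largemouth Bass (all prey gone) → extinct.
No further losses. Total secondary extinctions: 4.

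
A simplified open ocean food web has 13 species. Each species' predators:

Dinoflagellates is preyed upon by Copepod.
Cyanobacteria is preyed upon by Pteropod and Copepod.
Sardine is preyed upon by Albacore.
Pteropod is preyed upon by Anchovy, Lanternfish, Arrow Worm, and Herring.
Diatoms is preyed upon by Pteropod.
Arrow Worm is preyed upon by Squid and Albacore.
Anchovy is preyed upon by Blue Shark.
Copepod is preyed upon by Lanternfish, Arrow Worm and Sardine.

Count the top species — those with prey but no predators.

5

Top species (has prey, but nothing eats it): Lanternfish, Herring, Blue Shark, Squid, Albacore.
Count: 5.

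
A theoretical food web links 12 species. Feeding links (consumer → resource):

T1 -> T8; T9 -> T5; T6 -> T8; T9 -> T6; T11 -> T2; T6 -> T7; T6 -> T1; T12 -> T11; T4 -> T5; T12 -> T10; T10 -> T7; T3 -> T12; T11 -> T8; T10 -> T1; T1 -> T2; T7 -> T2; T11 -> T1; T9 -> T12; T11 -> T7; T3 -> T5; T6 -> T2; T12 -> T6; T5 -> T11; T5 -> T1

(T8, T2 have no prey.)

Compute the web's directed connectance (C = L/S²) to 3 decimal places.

The web has S = 12 species and L = 24 feeding links.
C = L / S² = 24 / 144 = 0.1667 ≈ 0.167.

C = 0.167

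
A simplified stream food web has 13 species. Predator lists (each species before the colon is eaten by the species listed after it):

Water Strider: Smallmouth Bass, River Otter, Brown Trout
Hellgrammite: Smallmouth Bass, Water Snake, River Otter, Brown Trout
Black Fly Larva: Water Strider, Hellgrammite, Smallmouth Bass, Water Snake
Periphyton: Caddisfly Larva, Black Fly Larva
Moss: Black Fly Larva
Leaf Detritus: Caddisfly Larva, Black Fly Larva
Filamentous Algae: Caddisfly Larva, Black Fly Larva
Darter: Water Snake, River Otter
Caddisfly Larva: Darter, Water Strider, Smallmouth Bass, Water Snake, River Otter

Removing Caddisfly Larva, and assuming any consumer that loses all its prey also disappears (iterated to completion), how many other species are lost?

1

Remove Caddisfly Larva.
Round 1: Darter (all prey gone) → extinct.
No further losses. Total secondary extinctions: 1.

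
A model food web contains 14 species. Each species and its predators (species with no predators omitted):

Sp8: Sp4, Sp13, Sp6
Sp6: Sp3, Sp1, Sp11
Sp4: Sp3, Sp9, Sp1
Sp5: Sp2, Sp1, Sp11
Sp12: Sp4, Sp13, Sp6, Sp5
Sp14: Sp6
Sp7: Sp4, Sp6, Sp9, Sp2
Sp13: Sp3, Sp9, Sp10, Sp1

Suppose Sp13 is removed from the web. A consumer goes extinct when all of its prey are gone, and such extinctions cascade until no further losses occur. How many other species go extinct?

Remove Sp13.
Round 1: Sp10 (all prey gone) → extinct.
No further losses. Total secondary extinctions: 1.

1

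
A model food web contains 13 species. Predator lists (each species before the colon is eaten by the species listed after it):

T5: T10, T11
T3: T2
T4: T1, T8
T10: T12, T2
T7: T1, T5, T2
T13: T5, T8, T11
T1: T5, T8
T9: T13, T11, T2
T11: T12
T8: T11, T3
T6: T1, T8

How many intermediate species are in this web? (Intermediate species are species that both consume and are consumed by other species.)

7

Intermediate species (has both prey and predators): T1, T13, T5, T8, T10, T11, T3.
Count: 7.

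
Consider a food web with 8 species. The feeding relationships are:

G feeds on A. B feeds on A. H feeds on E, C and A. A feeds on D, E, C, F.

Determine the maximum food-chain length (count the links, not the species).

2 links

One longest chain: C → A → G.
It has 3 species and 2 links.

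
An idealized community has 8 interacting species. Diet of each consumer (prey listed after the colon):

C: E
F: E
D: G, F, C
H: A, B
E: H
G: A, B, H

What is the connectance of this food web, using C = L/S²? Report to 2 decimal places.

The web has S = 8 species and L = 11 feeding links.
C = L / S² = 11 / 64 = 0.1719 ≈ 0.17.

C = 0.17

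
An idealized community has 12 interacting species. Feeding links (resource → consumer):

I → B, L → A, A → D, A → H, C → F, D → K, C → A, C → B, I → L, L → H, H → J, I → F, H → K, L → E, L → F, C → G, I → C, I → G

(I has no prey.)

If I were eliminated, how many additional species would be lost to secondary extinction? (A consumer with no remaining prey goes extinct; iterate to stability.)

Remove I.
Round 1: L (all prey gone), C (all prey gone) → extinct.
Round 2: G (all prey gone), B (all prey gone), F (all prey gone), A (all prey gone), E (all prey gone) → extinct.
Round 3: D (all prey gone), H (all prey gone) → extinct.
Round 4: K (all prey gone), J (all prey gone) → extinct.
No further losses. Total secondary extinctions: 11.

11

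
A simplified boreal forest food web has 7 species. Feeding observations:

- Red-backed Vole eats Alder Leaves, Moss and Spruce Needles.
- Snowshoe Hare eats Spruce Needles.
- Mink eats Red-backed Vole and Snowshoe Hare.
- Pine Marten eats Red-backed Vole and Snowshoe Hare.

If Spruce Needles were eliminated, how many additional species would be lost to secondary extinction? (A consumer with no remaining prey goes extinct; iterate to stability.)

Remove Spruce Needles.
Round 1: Snowshoe Hare (all prey gone) → extinct.
No further losses. Total secondary extinctions: 1.

1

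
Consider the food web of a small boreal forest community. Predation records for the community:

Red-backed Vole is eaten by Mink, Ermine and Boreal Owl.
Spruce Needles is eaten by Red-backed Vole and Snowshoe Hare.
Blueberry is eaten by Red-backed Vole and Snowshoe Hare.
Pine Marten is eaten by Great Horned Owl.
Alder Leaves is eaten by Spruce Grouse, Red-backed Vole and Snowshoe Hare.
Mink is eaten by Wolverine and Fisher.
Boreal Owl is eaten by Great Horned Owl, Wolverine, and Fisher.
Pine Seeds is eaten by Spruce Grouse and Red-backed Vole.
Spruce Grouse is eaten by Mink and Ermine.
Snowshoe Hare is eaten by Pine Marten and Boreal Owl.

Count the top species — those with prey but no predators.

4

Top species (has prey, but nothing eats it): Ermine, Wolverine, Fisher, Great Horned Owl.
Count: 4.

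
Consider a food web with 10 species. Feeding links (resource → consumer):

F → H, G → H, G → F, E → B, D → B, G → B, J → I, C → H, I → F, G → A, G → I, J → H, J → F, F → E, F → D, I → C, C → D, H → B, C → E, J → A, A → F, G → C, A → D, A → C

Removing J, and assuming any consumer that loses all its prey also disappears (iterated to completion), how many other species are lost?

0

Remove J.
Every predator of it retains at least one other prey: A still has G; I still has G; F still has G, A, I; H still has G, C, F.
No consumer loses all prey, so no secondary extinctions occur.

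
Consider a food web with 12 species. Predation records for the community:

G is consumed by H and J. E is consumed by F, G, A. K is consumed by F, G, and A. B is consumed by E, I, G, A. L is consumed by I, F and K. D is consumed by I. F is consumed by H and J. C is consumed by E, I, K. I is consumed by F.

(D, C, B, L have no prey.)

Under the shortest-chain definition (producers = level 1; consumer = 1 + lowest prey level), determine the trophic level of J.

Trophic level 3

B is a producer → level 1.
G eats B → level 2.
J eats G → level 3.
No prey of J is below level 2, so 3 is the minimum.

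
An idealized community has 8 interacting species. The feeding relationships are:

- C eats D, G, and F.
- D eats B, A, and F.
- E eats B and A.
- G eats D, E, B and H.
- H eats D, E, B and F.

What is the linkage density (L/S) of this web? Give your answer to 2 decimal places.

L/S = 2.00

There are L = 16 links among S = 8 species.
L/S = 16/8 = 2.0000 ≈ 2.00.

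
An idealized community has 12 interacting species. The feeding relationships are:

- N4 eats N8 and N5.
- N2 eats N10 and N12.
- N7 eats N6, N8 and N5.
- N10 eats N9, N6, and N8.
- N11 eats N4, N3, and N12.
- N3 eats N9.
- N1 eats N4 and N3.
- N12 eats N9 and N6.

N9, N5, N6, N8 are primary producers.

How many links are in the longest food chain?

One longest chain: N5 → N4 → N1.
It has 3 species and 2 links.

2 links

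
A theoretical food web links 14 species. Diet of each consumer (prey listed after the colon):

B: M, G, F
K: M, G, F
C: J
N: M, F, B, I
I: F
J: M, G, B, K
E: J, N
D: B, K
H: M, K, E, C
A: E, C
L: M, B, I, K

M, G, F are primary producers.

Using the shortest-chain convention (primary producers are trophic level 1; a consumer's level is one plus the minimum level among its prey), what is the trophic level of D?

Trophic level 3

M is a producer → level 1.
B eats M → level 2.
D eats B → level 3.
No prey of D is below level 2, so 3 is the minimum.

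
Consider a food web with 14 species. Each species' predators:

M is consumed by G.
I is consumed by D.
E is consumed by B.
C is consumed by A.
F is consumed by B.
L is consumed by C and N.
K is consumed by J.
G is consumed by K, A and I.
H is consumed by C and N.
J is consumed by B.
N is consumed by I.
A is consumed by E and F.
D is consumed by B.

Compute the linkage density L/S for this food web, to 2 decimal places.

L/S = 1.29

There are L = 18 links among S = 14 species.
L/S = 18/14 = 1.2857 ≈ 1.29.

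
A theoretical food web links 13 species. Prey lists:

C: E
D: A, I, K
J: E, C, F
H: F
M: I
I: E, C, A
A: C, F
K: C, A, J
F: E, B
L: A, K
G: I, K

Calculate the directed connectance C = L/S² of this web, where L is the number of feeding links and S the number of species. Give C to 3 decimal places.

The web has S = 13 species and L = 23 feeding links.
C = L / S² = 23 / 169 = 0.1361 ≈ 0.136.

C = 0.136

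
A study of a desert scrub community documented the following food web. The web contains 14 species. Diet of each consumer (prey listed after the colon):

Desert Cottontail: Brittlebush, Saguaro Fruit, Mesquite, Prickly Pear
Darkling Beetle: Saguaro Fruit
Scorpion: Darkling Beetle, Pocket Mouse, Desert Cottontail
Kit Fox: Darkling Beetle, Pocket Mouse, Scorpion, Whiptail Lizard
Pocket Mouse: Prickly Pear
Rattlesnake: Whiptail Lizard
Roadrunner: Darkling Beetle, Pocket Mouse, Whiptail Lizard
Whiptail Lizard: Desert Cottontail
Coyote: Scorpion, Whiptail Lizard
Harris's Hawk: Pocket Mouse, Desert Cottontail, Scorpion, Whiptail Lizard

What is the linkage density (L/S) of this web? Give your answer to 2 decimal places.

There are L = 24 links among S = 14 species.
L/S = 24/14 = 1.7143 ≈ 1.71.

L/S = 1.71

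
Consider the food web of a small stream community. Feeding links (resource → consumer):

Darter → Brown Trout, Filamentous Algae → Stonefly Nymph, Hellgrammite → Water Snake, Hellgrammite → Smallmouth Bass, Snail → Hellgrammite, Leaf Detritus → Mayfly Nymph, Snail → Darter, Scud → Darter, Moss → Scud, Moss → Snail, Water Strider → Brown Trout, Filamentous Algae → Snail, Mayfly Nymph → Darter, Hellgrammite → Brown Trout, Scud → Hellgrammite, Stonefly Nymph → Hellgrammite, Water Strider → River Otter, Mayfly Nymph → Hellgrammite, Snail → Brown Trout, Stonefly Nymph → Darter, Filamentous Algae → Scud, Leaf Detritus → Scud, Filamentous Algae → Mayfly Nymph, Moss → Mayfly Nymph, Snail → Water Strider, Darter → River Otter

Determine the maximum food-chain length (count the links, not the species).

One longest chain: Filamentous Algae → Scud → Hellgrammite → Smallmouth Bass.
It has 4 species and 3 links.

3 links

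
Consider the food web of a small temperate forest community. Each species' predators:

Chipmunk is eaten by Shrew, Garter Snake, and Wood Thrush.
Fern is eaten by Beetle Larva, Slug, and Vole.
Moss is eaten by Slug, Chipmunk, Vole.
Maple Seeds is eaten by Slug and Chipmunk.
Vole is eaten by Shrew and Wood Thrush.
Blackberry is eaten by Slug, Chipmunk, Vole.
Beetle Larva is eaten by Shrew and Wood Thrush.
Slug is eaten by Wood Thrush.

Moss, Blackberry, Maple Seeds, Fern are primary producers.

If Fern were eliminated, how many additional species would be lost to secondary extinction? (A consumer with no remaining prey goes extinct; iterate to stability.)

Remove Fern.
Round 1: Beetle Larva (all prey gone) → extinct.
No further losses. Total secondary extinctions: 1.

1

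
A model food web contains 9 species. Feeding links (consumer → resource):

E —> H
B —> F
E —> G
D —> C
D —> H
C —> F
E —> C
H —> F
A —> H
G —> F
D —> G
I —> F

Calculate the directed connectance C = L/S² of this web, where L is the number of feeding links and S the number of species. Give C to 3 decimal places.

C = 0.148

The web has S = 9 species and L = 12 feeding links.
C = L / S² = 12 / 81 = 0.1481 ≈ 0.148.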